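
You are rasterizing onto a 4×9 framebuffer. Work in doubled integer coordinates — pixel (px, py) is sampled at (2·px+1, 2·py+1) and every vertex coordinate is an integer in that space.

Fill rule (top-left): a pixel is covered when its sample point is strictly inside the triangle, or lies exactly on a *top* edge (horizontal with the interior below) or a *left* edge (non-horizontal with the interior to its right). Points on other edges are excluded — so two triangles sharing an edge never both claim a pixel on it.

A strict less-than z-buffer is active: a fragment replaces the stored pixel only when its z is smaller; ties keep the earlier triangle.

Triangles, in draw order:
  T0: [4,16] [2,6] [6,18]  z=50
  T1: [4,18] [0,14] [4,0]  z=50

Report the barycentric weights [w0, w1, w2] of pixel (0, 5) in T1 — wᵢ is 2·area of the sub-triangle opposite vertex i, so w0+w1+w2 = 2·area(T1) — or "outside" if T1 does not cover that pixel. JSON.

T0:
  2·area = 16
  edge (4, 16)→(2, 6): d=(-2,-10) top-left  bias=+0
  edge (2, 6)→(6, 18): d=(4,12) right/bottom  bias=-1
  edge (6, 18)→(4, 16): d=(-2,-2) top-left  bias=+0
    (0,0)@(1, 1): e=[0,-8,24] → ·  [on edge]
    (0,1)@(1, 3): e=[-4,0,20] → ·  [on edge]
    (1,4)@(3, 9): e=[4,0,12] → ·  [on edge]
    (1,5)@(3, 11): e=[0,8,8] → #  [on edge]
    (2,5)@(5, 11): e=[20,-16,12] → ·
    (0,6)@(1, 13): e=[-24,40,0] → ·  [on edge]
    (1,6)@(3, 13): e=[-4,16,4] → ·
    (1,7)@(3, 15): e=[-8,24,0] → ·  [on edge]
    (2,7)@(5, 15): e=[12,0,4] → ·  [on edge]
    (2,8)@(5, 17): e=[8,8,0] → #  [on edge]
    (3,8)@(7, 17): e=[28,-16,4] → ·
  covered (2 px):
    · · · ·
    · · · ·
    · · · ·
    · · · ·
    · · · ·
    · # · ·
    · · · ·
    · · · ·
    · · # ·
T1:
  2·area = 72
  edge (4, 18)→(0, 14): d=(-4,-4) top-left  bias=+0
  edge (0, 14)→(4, 0): d=(4,-14) top-left  bias=+0
  edge (4, 0)→(4, 18): d=(0,18) right/bottom  bias=-1
    (1,2)@(3, 5): e=[48,6,18] → #
    (2,2)@(5, 5): e=[56,34,-18] → ·
    (1,3)@(3, 7): e=[40,14,18] → #
    (2,3)@(5, 7): e=[48,42,-18] → ·
    (1,4)@(3, 9): e=[32,22,18] → #
    (2,4)@(5, 9): e=[40,50,-18] → ·
    (0,5)@(1, 11): e=[16,2,54] → #
    (2,5)@(5, 11): e=[32,58,-18] → ·
    (0,6)@(1, 13): e=[8,10,54] → #
    (2,6)@(5, 13): e=[24,66,-18] → ·
    (0,7)@(1, 15): e=[0,18,54] → #  [on edge]
    (2,7)@(5, 15): e=[16,74,-18] → ·
    (1,8)@(3, 17): e=[0,54,18] → #  [on edge]
  covered (10 px):
    · · · ·
    · · · ·
    · # · ·
    · # · ·
    · # · ·
    # # · ·
    # # · ·
    # # · ·
    · # · ·

Result: [2,54,16]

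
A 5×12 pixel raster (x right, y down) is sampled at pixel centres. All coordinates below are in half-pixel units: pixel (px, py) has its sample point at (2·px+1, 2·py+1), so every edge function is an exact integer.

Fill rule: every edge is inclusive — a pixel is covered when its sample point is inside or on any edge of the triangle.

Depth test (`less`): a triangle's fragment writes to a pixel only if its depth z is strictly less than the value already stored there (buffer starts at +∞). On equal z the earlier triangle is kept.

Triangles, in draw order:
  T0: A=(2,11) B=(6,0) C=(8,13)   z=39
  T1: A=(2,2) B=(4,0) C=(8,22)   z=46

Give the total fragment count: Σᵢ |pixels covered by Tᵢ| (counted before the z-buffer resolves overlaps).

T0:
  2·area = 74
  edge (2, 11)→(6, 0): d=(4,-11) inclusive
  edge (6, 0)→(8, 13): d=(2,13) inclusive
  edge (8, 13)→(2, 11): d=(-6,-2) inclusive
    (2,1)@(5, 3): e=[1,19,54] → X
    (3,1)@(7, 3): e=[23,-7,58] → .
    (2,2)@(5, 5): e=[9,23,42] → X
    (3,2)@(7, 5): e=[31,-3,46] → .
    (2,3)@(5, 7): e=[17,27,30] → X
    (3,3)@(7, 7): e=[39,1,34] → X
    (4,3)@(9, 7): e=[61,-25,38] → .
    (1,4)@(3, 9): e=[3,57,14] → X
    (4,4)@(9, 9): e=[69,-21,26] → .
    (1,5)@(3, 11): e=[11,61,2] → X
    (4,5)@(9, 11): e=[77,-17,14] → .
    (1,6)@(3, 13): e=[19,65,-10] → .
  covered (10 px):
    . . . . .
    . . X . .
    . . X . .
    . . X X .
    . X X X .
    . X X X .
    . . . . .
    . . . . .
    . . . . .
    . . . . .
    . . . . .
    . . . . .
T1:
  2·area = 52
  edge (2, 2)→(4, 0): d=(2,-2) inclusive
  edge (4, 0)→(8, 22): d=(4,22) inclusive
  edge (8, 22)→(2, 2): d=(-6,-20) inclusive
    (1,0)@(3, 1): e=[0,26,26] → X  [on edge]
    (2,0)@(5, 1): e=[4,-18,66] → .
    (0,1)@(1, 3): e=[0,78,-26] → .  [on edge]
    (1,1)@(3, 3): e=[4,34,14] → X
    (2,1)@(5, 3): e=[8,-10,54] → .
    (1,2)@(3, 5): e=[8,42,2] → X
    (2,2)@(5, 5): e=[12,-2,42] → .
    (1,3)@(3, 7): e=[12,50,-10] → .
    (2,3)@(5, 7): e=[16,6,30] → X
    (3,3)@(7, 7): e=[20,-38,70] → .
    (2,4)@(5, 9): e=[20,14,18] → X
    (3,4)@(7, 9): e=[24,-30,58] → .
  covered (7 px):
    . X . . .
    . X . . .
    . X . . .
    . . X . .
    . . X . .
    . . X . .
    . . . . .
    . . . . .
    . . . X .
    . . . . .
    . . . . .
    . . . . .

Result: 17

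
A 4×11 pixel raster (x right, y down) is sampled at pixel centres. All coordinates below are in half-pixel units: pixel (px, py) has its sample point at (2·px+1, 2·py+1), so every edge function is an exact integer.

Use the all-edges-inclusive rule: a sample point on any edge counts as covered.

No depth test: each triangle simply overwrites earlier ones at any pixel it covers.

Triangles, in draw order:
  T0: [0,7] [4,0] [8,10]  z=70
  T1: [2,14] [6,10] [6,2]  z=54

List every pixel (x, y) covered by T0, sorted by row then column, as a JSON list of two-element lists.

T0:
  2·area = 68
  edge (0, 7)→(4, 0): d=(4,-7) inclusive
  edge (4, 0)→(8, 10): d=(4,10) inclusive
  edge (8, 10)→(0, 7): d=(-8,-3) inclusive
    (1,1)@(3, 3): e=[5,22,41] → █
    (2,1)@(5, 3): e=[19,2,47] → █
    (3,1)@(7, 3): e=[33,-18,53] → ·
    (1,2)@(3, 5): e=[13,30,25] → █
    (3,2)@(7, 5): e=[41,-10,37] → ·
    (0,3)@(1, 7): e=[7,58,3] → █
    (3,3)@(7, 7): e=[49,-2,21] → ·
    (0,4)@(1, 9): e=[15,66,-13] → ·
    (1,4)@(3, 9): e=[29,46,-7] → ·
    (2,4)@(5, 9): e=[43,26,-1] → ·
    (3,4)@(7, 9): e=[57,6,5] → █
    (3,5)@(7, 11): e=[65,14,-11] → ·
  covered (8 px):
    · · · ·
    · █ █ ·
    · █ █ ·
    █ █ █ ·
    · · · █
    · · · ·
    · · · ·
    · · · ·
    · · · ·
    · · · ·
    · · · ·
T1:
  2·area = 32  (B↔C swapped to make it positive)
  edge (2, 14)→(6, 2): d=(4,-12) inclusive
  edge (6, 2)→(6, 10): d=(0,8) inclusive
  edge (6, 10)→(2, 14): d=(-4,4) inclusive
    (2,2)@(5, 5): e=[0,8,24] → █  [on edge]
    (3,2)@(7, 5): e=[24,-8,16] → ·
    (2,3)@(5, 7): e=[8,8,16] → █
    (3,3)@(7, 7): e=[32,-8,8] → ·
    (2,4)@(5, 9): e=[16,8,8] → █
    (3,4)@(7, 9): e=[40,-8,0] → ·  [on edge]
    (1,5)@(3, 11): e=[0,24,8] → █  [on edge]
    (2,5)@(5, 11): e=[24,8,0] → █  [on edge]
    (3,5)@(7, 11): e=[48,-8,-8] → ·
    (1,6)@(3, 13): e=[8,24,0] → █  [on edge]
    (2,6)@(5, 13): e=[32,8,-8] → ·
    (0,7)@(1, 15): e=[-8,40,0] → ·  [on edge]
    (0,8)@(1, 17): e=[0,40,-8] → ·  [on edge]
  covered (6 px):
    · · · ·
    · · · ·
    · · █ ·
    · · █ ·
    · · █ ·
    · █ █ ·
    · █ · ·
    · · · ·
    · · · ·
    · · · ·
    · · · ·

Final: [[1,1],[2,1],[1,2],[2,2],[0,3],[1,3],[2,3],[3,4]]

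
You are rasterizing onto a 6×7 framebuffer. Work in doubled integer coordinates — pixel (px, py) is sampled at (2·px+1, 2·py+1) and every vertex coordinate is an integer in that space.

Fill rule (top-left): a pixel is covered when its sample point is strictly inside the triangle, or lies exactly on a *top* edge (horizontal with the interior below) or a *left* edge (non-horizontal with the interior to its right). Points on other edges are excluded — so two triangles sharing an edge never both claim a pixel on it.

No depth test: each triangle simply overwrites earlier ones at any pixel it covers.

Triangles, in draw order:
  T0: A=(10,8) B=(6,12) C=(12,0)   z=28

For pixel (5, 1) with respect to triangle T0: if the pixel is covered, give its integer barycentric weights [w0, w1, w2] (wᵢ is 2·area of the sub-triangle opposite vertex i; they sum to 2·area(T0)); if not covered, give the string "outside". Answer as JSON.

T0:
  2·area = 24
  edge (10, 8)→(6, 12): d=(-4,4) right/bottom  bias=-1
  edge (6, 12)→(12, 0): d=(6,-12) top-left  bias=+0
  edge (12, 0)→(10, 8): d=(-2,8) right/bottom  bias=-1
    (5,1)@(11, 3): e=[16,6,2] → X
    (5,2)@(11, 5): e=[8,18,-2] → .
    (4,3)@(9, 7): e=[8,6,10] → X
    (5,3)@(11, 7): e=[0,30,-6] → .  [on edge]
    (4,4)@(9, 9): e=[0,18,6] → .  [on edge]
    (3,5)@(7, 11): e=[0,6,18] → .  [on edge]
    (2,6)@(5, 13): e=[0,-6,30] → .  [on edge]
  covered (2 px):
    . . . . . .
    . . . . . X
    . . . . . .
    . . . . X .
    . . . . . .
    . . . . . .
    . . . . . .

Answer: [6,2,16]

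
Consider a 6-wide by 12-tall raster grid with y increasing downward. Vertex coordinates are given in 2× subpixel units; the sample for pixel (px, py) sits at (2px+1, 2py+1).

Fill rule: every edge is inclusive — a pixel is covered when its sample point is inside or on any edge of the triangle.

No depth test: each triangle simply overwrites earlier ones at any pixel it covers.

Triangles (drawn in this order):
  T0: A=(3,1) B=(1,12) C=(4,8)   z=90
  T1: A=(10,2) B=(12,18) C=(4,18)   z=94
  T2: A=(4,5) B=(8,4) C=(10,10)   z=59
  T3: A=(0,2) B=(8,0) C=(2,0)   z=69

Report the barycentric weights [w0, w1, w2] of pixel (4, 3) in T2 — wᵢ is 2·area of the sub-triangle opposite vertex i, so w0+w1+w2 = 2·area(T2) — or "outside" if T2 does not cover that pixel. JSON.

T0:
  2·area = 25  (B↔C swapped to make it positive)
  edge (3, 1)→(4, 8): d=(1,7) inclusive
  edge (4, 8)→(1, 12): d=(-3,4) inclusive
  edge (1, 12)→(3, 1): d=(2,-11) inclusive
    (1,0)@(3, 1): e=[0,25,0] → █  [on edge]
    (2,0)@(5, 1): e=[-14,17,22] → ·
    (1,1)@(3, 3): e=[2,19,4] → █
    (2,1)@(5, 3): e=[-12,11,26] → ·
    (1,2)@(3, 5): e=[4,13,8] → █
    (2,2)@(5, 5): e=[-10,5,30] → ·
    (1,3)@(3, 7): e=[6,7,12] → █
    (2,3)@(5, 7): e=[-8,-1,34] → ·
    (1,4)@(3, 9): e=[8,1,16] → █
    (2,4)@(5, 9): e=[-6,-7,38] → ·
    (1,5)@(3, 11): e=[10,-5,20] → ·
    (2,7)@(5, 15): e=[0,-25,50] → ·  [on edge]
  covered (5 px):
    · █ · · · ·
    · █ · · · ·
    · █ · · · ·
    · █ · · · ·
    · █ · · · ·
    · · · · · ·
    · · · · · ·
    · · · · · ·
    · · · · · ·
    · · · · · ·
    · · · · · ·
    · · · · · ·
T1:
  2·area = 128
  edge (10, 2)→(12, 18): d=(2,16) inclusive
  edge (12, 18)→(4, 18): d=(-8,0) inclusive
  edge (4, 18)→(10, 2): d=(6,-16) inclusive
    (4,2)@(9, 5): e=[22,104,2] → █
    (5,2)@(11, 5): e=[-10,104,34] → ·
    (4,3)@(9, 7): e=[26,88,14] → █
    (5,3)@(11, 7): e=[-6,88,46] → ·
    (4,4)@(9, 9): e=[30,72,26] → █
    (5,4)@(11, 9): e=[-2,72,58] → ·
    (3,5)@(7, 11): e=[66,56,6] → █
    (5,5)@(11, 11): e=[2,56,70] → █
    (3,6)@(7, 13): e=[70,40,18] → █
    (3,7)@(7, 15): e=[74,24,30] → █
    (2,8)@(5, 17): e=[110,8,10] → █
    (2,9)@(5, 19): e=[114,-8,22] → ·
  covered (16 px):
    · · · · · ·
    · · · · · ·
    · · · · █ ·
    · · · · █ ·
    · · · · █ ·
    · · · █ █ █
    · · · █ █ █
    · · · █ █ █
    · · █ █ █ █
    · · · · · ·
    · · · · · ·
    · · · · · ·
T2:
  2·area = 26
  edge (4, 5)→(8, 4): d=(4,-1) inclusive
  edge (8, 4)→(10, 10): d=(2,6) inclusive
  edge (10, 10)→(4, 5): d=(-6,-5) inclusive
    (3,0)@(7, 1): e=[-13,0,39] → ·  [on edge]
    (2,2)@(5, 5): e=[1,20,5] → █
    (3,2)@(7, 5): e=[3,8,15] → █
    (4,2)@(9, 5): e=[5,-4,25] → ·
    (2,3)@(5, 7): e=[9,24,-7] → ·
    (3,3)@(7, 7): e=[11,12,3] → █
    (4,3)@(9, 7): e=[13,0,13] → █  [on edge]
    (5,3)@(11, 7): e=[15,-12,23] → ·
    (3,4)@(7, 9): e=[19,16,-9] → ·
    (4,4)@(9, 9): e=[21,4,1] → █
    (5,4)@(11, 9): e=[23,-8,11] → ·
    (4,5)@(9, 11): e=[29,8,-11] → ·
    (5,6)@(11, 13): e=[39,0,-13] → ·  [on edge]
  covered (5 px):
    · · · · · ·
    · · · · · ·
    · · █ █ · ·
    · · · █ █ ·
    · · · · █ ·
    · · · · · ·
    · · · · · ·
    · · · · · ·
    · · · · · ·
    · · · · · ·
    · · · · · ·
    · · · · · ·
T3:
  2·area = 12  (B↔C swapped to make it positive)
  edge (0, 2)→(2, 0): d=(2,-2) inclusive
  edge (2, 0)→(8, 0): d=(6,0) inclusive
  edge (8, 0)→(0, 2): d=(-8,2) inclusive
    (0,0)@(1, 1): e=[0,6,6] → █  [on edge]
    (1,0)@(3, 1): e=[4,6,2] → █
    (2,0)@(5, 1): e=[8,6,-2] → ·
    (0,1)@(1, 3): e=[4,18,-10] → ·
    (1,1)@(3, 3): e=[8,18,-14] → ·
  covered (2 px):
    █ █ · · · ·
    · · · · · ·
    · · · · · ·
    · · · · · ·
    · · · · · ·
    · · · · · ·
    · · · · · ·
    · · · · · ·
    · · · · · ·
    · · · · · ·
    · · · · · ·
    · · · · · ·

Answer: [0,13,13]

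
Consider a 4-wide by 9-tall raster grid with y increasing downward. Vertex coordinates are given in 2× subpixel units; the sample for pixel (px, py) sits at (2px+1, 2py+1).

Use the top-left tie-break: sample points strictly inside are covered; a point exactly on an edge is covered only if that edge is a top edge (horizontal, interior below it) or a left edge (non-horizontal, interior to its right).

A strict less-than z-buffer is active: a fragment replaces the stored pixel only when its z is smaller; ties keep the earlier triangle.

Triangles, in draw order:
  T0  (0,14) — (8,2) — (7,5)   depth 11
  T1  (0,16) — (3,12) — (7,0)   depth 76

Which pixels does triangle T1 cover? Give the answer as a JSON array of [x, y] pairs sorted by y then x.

T0:
  2·area = 12
  edge (0, 14)→(8, 2): d=(8,-12) top-left  bias=+0
  edge (8, 2)→(7, 5): d=(-1,3) right/bottom  bias=-1
  edge (7, 5)→(0, 14): d=(-7,9) right/bottom  bias=-1
    (3,2)@(7, 5): e=[12,0,0] → ·  [on edge]
    (2,3)@(5, 7): e=[4,4,4] → #
    (3,3)@(7, 7): e=[28,-2,-14] → ·
    (2,4)@(5, 9): e=[20,2,-10] → ·
    (2,5)@(5, 11): e=[36,0,-24] → ·  [on edge]
    (1,8)@(3, 17): e=[60,0,-48] → ·  [on edge]
  covered (1 px):
    · · · ·
    · · · ·
    · · · ·
    · · # ·
    · · · ·
    · · · ·
    · · · ·
    · · · ·
    · · · ·
T1:
  2·area = 20  (B↔C swapped to make it positive)
  edge (0, 16)→(7, 0): d=(7,-16) top-left  bias=+0
  edge (7, 0)→(3, 12): d=(-4,12) right/bottom  bias=-1
  edge (3, 12)→(0, 16): d=(-3,4) right/bottom  bias=-1
    (2,2)@(5, 5): e=[3,4,13] → #
    (3,2)@(7, 5): e=[35,-20,5] → ·
    (2,3)@(5, 7): e=[17,-4,7] → ·
    (1,5)@(3, 11): e=[13,4,3] → #
    (2,5)@(5, 11): e=[45,-20,-5] → ·
    (1,6)@(3, 13): e=[27,-4,-3] → ·
  covered (2 px):
    · · · ·
    · · · ·
    · · # ·
    · · · ·
    · · · ·
    · # · ·
    · · · ·
    · · · ·
    · · · ·

Final: [[2,2],[1,5]]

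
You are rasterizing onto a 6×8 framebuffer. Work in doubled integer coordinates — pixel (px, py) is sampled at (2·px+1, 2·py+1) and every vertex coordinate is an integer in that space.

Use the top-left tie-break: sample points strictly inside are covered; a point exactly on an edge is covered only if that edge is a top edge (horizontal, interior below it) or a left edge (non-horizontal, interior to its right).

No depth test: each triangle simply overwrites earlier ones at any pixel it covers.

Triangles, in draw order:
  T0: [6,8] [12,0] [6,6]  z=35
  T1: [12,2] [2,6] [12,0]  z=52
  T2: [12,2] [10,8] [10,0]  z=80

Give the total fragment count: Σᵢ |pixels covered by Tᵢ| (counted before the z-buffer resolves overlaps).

T0:
  2·area = 12  (B↔C swapped to make it positive)
  edge (6, 8)→(6, 6): d=(0,-2) top-left  bias=+0
  edge (6, 6)→(12, 0): d=(6,-6) top-left  bias=+0
  edge (12, 0)→(6, 8): d=(-6,8) right/bottom  bias=-1
    (5,0)@(11, 1): e=[10,0,2] → #  [on edge]
    (4,1)@(9, 3): e=[6,0,6] → #  [on edge]
    (5,1)@(11, 3): e=[10,12,-10] → ·
    (3,2)@(7, 5): e=[2,0,10] → #  [on edge]
    (4,2)@(9, 5): e=[6,12,-6] → ·
    (2,3)@(5, 7): e=[-2,0,14] → ·  [on edge]
    (3,3)@(7, 7): e=[2,12,-2] → ·
    (1,4)@(3, 9): e=[-6,0,18] → ·  [on edge]
    (0,5)@(1, 11): e=[-10,0,22] → ·  [on edge]
  covered (3 px):
    · · · · · #
    · · · · # ·
    · · · # · ·
    · · · · · ·
    · · · · · ·
    · · · · · ·
    · · · · · ·
    · · · · · ·
T1:
  2·area = 20
  edge (12, 2)→(2, 6): d=(-10,4) right/bottom  bias=-1
  edge (2, 6)→(12, 0): d=(10,-6) top-left  bias=+0
  edge (12, 0)→(12, 2): d=(0,2) right/bottom  bias=-1
    (5,0)@(11, 1): e=[14,4,2] → #
    (3,1)@(7, 3): e=[10,0,10] → #  [on edge]
    (4,1)@(9, 3): e=[2,12,6] → #
    (5,1)@(11, 3): e=[-6,24,2] → ·
    (3,2)@(7, 5): e=[-10,20,10] → ·
    (4,2)@(9, 5): e=[-18,32,6] → ·
  covered (3 px):
    · · · · · #
    · · · # # ·
    · · · · · ·
    · · · · · ·
    · · · · · ·
    · · · · · ·
    · · · · · ·
    · · · · · ·
T2:
  2·area = 16
  edge (12, 2)→(10, 8): d=(-2,6) right/bottom  bias=-1
  edge (10, 8)→(10, 0): d=(0,-8) top-left  bias=+0
  edge (10, 0)→(12, 2): d=(2,2) right/bottom  bias=-1
    (5,0)@(11, 1): e=[8,8,0] → ·  [on edge]
    (5,1)@(11, 3): e=[4,8,4] → #
    (5,2)@(11, 5): e=[0,8,8] → ·  [on edge]
    (4,5)@(9, 11): e=[0,-8,24] → ·  [on edge]
  covered (1 px):
    · · · · · ·
    · · · · · #
    · · · · · ·
    · · · · · ·
    · · · · · ·
    · · · · · ·
    · · · · · ·
    · · · · · ·

Result: 7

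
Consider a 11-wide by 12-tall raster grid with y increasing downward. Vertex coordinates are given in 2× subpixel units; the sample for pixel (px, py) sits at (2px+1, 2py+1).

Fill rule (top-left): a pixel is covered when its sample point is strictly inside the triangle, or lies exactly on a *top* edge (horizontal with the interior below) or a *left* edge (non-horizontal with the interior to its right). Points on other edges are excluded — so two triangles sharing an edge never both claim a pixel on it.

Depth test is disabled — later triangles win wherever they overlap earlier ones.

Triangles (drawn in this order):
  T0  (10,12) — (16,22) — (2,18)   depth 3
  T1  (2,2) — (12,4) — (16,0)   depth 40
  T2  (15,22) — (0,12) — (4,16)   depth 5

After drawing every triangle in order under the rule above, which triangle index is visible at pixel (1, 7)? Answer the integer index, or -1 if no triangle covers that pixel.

T0:
  2·area = 116
  edge (10, 12)→(16, 22): d=(6,10) right/bottom  bias=-1
  edge (16, 22)→(2, 18): d=(-14,-4) top-left  bias=+0
  edge (2, 18)→(10, 12): d=(8,-6) top-left  bias=+0
    (3,3)@(7, 7): e=[0,174,-58] → .  [on edge]
    (4,6)@(9, 13): e=[16,98,2] → X
    (5,6)@(11, 13): e=[-4,106,14] → .
    (3,7)@(7, 15): e=[48,62,6] → X
    (5,7)@(11, 15): e=[8,78,30] → X
    (6,7)@(13, 15): e=[-12,86,42] → .
    (2,8)@(5, 17): e=[80,26,10] → X
    (6,8)@(13, 17): e=[0,58,58] → .  [on edge]
    (2,9)@(5, 19): e=[92,-2,26] → .
    (3,9)@(7, 19): e=[72,6,38] → X
    (6,9)@(13, 19): e=[12,30,74] → X
    (7,9)@(15, 19): e=[-8,38,86] → .
  covered (14 px):
    . . . . . . . . . . .
    . . . . . . . . . . .
    . . . . . . . . . . .
    . . . . . . . . . . .
    . . . . . . . . . . .
    . . . . . . . . . . .
    . . . . X . . . . . .
    . . . X X X . . . . .
    . . X X X X . . . . .
    . . . X X X X . . . .
    . . . . . . X X . . .
    . . . . . . . . . . .
T1:
  2·area = 48  (B↔C swapped to make it positive)
  edge (2, 2)→(16, 0): d=(14,-2) top-left  bias=+0
  edge (16, 0)→(12, 4): d=(-4,4) right/bottom  bias=-1
  edge (12, 4)→(2, 2): d=(-10,-2) top-left  bias=+0
    (4,0)@(9, 1): e=[0,24,24] → X  [on edge]
    (5,0)@(11, 1): e=[4,16,28] → X
    (6,0)@(13, 1): e=[8,8,32] → X
    (7,0)@(15, 1): e=[12,0,36] → .  [on edge]
    (3,1)@(7, 3): e=[24,24,0] → X  [on edge]
    (6,1)@(13, 3): e=[36,0,12] → .  [on edge]
    (3,2)@(7, 5): e=[52,16,-20] → .
    (4,2)@(9, 5): e=[56,8,-16] → .
    (5,2)@(11, 5): e=[60,0,-12] → .  [on edge]
    (8,2)@(17, 5): e=[72,-24,0] → .  [on edge]
    (4,3)@(9, 7): e=[84,0,-36] → .  [on edge]
    (3,4)@(7, 9): e=[108,0,-60] → .  [on edge]
    (2,5)@(5, 11): e=[132,0,-84] → .  [on edge]
    (1,6)@(3, 13): e=[156,0,-108] → .  [on edge]
    (0,7)@(1, 15): e=[180,0,-132] → .  [on edge]
  covered (6 px):
    . . . . X X X . . . .
    . . . X X X . . . . .
    . . . . . . . . . . .
    . . . . . . . . . . .
    . . . . . . . . . . .
    . . . . . . . . . . .
    . . . . . . . . . . .
    . . . . . . . . . . .
    . . . . . . . . . . .
    . . . . . . . . . . .
    . . . . . . . . . . .
    . . . . . . . . . . .
T2:
  2·area = 20  (B↔C swapped to make it positive)
  edge (15, 22)→(4, 16): d=(-11,-6) top-left  bias=+0
  edge (4, 16)→(0, 12): d=(-4,-4) top-left  bias=+0
  edge (0, 12)→(15, 22): d=(15,10) right/bottom  bias=-1
    (0,6)@(1, 13): e=[15,0,5] → X  [on edge]
    (1,6)@(3, 13): e=[27,8,-15] → .
    (0,7)@(1, 15): e=[-7,-8,35] → .
    (1,7)@(3, 15): e=[5,0,15] → X  [on edge]
    (2,7)@(5, 15): e=[17,8,-5] → .
    (1,8)@(3, 17): e=[-17,-8,45] → .
    (2,8)@(5, 17): e=[-5,0,25] → .  [on edge]
    (3,8)@(7, 17): e=[7,8,5] → X
    (4,8)@(9, 17): e=[19,16,-15] → .
    (3,9)@(7, 19): e=[-15,0,35] → .  [on edge]
    (4,10)@(9, 21): e=[-25,0,45] → .  [on edge]
    (5,11)@(11, 23): e=[-35,0,55] → .  [on edge]
  covered (3 px):
    . . . . . . . . . . .
    . . . . . . . . . . .
    . . . . . . . . . . .
    . . . . . . . . . . .
    . . . . . . . . . . .
    . . . . . . . . . . .
    X . . . . . . . . . .
    . X . . . . . . . . .
    . . . X . . . . . . .
    . . . . . . . . . . .
    . . . . . . . . . . .
    . . . . . . . . . . .

Z-buffer (winner per pixel, '.' = empty):
  . . . . 1 1 1 . . . .
  . . . 1 1 1 . . . . .
  . . . . . . . . . . .
  . . . . . . . . . . .
  . . . . . . . . . . .
  . . . . . . . . . . .
  2 . . . 0 . . . . . .
  . 2 . 0 0 0 . . . . .
  . . 0 2 0 0 . . . . .
  . . . 0 0 0 0 . . . .
  . . . . . . 0 0 . . .
  . . . . . . . . . . .

Final: 2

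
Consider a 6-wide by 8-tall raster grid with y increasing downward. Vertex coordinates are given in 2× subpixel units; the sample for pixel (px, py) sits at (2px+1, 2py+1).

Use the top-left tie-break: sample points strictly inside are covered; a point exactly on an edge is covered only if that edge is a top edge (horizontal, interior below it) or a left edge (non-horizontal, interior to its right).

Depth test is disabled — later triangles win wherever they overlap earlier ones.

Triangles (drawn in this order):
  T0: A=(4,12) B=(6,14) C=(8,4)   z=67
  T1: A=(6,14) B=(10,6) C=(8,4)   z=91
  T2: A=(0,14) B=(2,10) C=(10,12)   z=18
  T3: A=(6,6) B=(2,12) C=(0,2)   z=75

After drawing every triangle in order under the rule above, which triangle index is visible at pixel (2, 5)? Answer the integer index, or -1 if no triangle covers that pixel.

T0:
  2·area = 24  (B↔C swapped to make it positive)
  edge (4, 12)→(8, 4): d=(4,-8) top-left  bias=+0
  edge (8, 4)→(6, 14): d=(-2,10) right/bottom  bias=-1
  edge (6, 14)→(4, 12): d=(-2,-2) top-left  bias=+0
    (3,3)@(7, 7): e=[4,4,16] → #
    (4,3)@(9, 7): e=[20,-16,20] → ·
    (0,4)@(1, 9): e=[-36,60,0] → ·  [on edge]
    (3,4)@(7, 9): e=[12,0,12] → ·  [on edge]
    (1,5)@(3, 11): e=[-12,36,0] → ·  [on edge]
    (2,5)@(5, 11): e=[4,16,4] → #
    (3,5)@(7, 11): e=[20,-4,8] → ·
    (2,6)@(5, 13): e=[12,12,0] → #  [on edge]
    (3,6)@(7, 13): e=[28,-8,4] → ·
    (2,7)@(5, 15): e=[20,8,-4] → ·
    (3,7)@(7, 15): e=[36,-12,0] → ·  [on edge]
  covered (3 px):
    · · · · · ·
    · · · · · ·
    · · · · · ·
    · · · # · ·
    · · · · · ·
    · · # · · ·
    · · # · · ·
    · · · · · ·
T1:
  2·area = 24  (B↔C swapped to make it positive)
  edge (6, 14)→(8, 4): d=(2,-10) top-left  bias=+0
  edge (8, 4)→(10, 6): d=(2,2) right/bottom  bias=-1
  edge (10, 6)→(6, 14): d=(-4,8) right/bottom  bias=-1
    (2,0)@(5, 1): e=[-36,0,60] → ·  [on edge]
    (3,1)@(7, 3): e=[-12,0,36] → ·  [on edge]
    (4,2)@(9, 5): e=[12,0,12] → ·  [on edge]
    (4,3)@(9, 7): e=[16,4,4] → #
    (5,3)@(11, 7): e=[36,0,-12] → ·  [on edge]
    (3,4)@(7, 9): e=[0,12,12] → #  [on edge]
    (4,4)@(9, 9): e=[20,8,-4] → ·
    (3,5)@(7, 11): e=[4,16,4] → #
    (4,5)@(9, 11): e=[24,12,-12] → ·
    (3,6)@(7, 13): e=[8,20,-4] → ·
  covered (3 px):
    · · · · · ·
    · · · · · ·
    · · · · · ·
    · · · · # ·
    · · · # · ·
    · · · # · ·
    · · · · · ·
    · · · · · ·
T2:
  2·area = 36
  edge (0, 14)→(2, 10): d=(2,-4) top-left  bias=+0
  edge (2, 10)→(10, 12): d=(8,2) right/bottom  bias=-1
  edge (10, 12)→(0, 14): d=(-10,2) right/bottom  bias=-1
    (1,5)@(3, 11): e=[6,6,24] → #
    (2,5)@(5, 11): e=[14,2,20] → #
    (3,5)@(7, 11): e=[22,-2,16] → ·
    (0,6)@(1, 13): e=[2,26,8] → #
    (2,6)@(5, 13): e=[18,18,0] → ·  [on edge]
    (0,7)@(1, 15): e=[6,42,-12] → ·
    (1,7)@(3, 15): e=[14,38,-16] → ·
  covered (4 px):
    · · · · · ·
    · · · · · ·
    · · · · · ·
    · · · · · ·
    · · · · · ·
    · # # · · ·
    # # · · · ·
    · · · · · ·
T3:
  2·area = 52
  edge (6, 6)→(2, 12): d=(-4,6) right/bottom  bias=-1
  edge (2, 12)→(0, 2): d=(-2,-10) top-left  bias=+0
  edge (0, 2)→(6, 6): d=(6,4) right/bottom  bias=-1
    (0,1)@(1, 3): e=[42,8,2] → #
    (1,1)@(3, 3): e=[30,28,-6] → ·
    (0,2)@(1, 5): e=[34,4,14] → #
    (1,2)@(3, 5): e=[22,24,6] → #
    (2,2)@(5, 5): e=[10,44,-2] → ·
    (0,3)@(1, 7): e=[26,0,26] → #  [on edge]
    (2,3)@(5, 7): e=[2,40,10] → #
    (3,3)@(7, 7): e=[-10,60,2] → ·
    (0,4)@(1, 9): e=[18,-4,38] → ·
    (1,4)@(3, 9): e=[6,16,30] → #
    (2,4)@(5, 9): e=[-6,36,22] → ·
    (1,5)@(3, 11): e=[-2,12,42] → ·
  covered (7 px):
    · · · · · ·
    # · · · · ·
    # # · · · ·
    # # # · · ·
    · # · · · ·
    · · · · · ·
    · · · · · ·
    · · · · · ·

Z-buffer (winner per pixel, '.' = empty):
  . . . . . .
  3 . . . . .
  3 3 . . . .
  3 3 3 0 1 .
  . 3 . 1 . .
  . 2 2 1 . .
  2 2 0 . . .
  . . . . . .

Result: 2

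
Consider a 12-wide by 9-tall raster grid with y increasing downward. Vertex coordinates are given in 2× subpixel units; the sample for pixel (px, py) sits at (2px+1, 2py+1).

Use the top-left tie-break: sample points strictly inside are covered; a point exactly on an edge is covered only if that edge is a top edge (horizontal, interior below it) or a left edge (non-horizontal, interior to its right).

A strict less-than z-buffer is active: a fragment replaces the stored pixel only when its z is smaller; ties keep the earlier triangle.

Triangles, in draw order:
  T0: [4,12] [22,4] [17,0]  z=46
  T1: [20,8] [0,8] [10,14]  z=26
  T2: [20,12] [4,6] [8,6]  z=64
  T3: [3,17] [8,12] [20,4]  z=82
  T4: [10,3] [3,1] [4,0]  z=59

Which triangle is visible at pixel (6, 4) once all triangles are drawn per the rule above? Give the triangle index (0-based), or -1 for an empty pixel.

T0:
  2·area = 112  (B↔C swapped to make it positive)
  edge (4, 12)→(17, 0): d=(13,-12) top-left  bias=+0
  edge (17, 0)→(22, 4): d=(5,4) right/bottom  bias=-1
  edge (22, 4)→(4, 12): d=(-18,8) right/bottom  bias=-1
    (8,0)@(17, 1): e=[13,5,94] → #
    (9,0)@(19, 1): e=[37,-3,78] → ·
    (7,1)@(15, 3): e=[15,23,74] → #
    (9,1)@(19, 3): e=[63,7,42] → #
    (10,1)@(21, 3): e=[87,-1,26] → ·
    (6,2)@(13, 5): e=[17,41,54] → #
    (10,2)@(21, 5): e=[113,9,-10] → ·
    (5,3)@(11, 7): e=[19,59,34] → #
    (8,3)@(17, 7): e=[91,35,-14] → ·
    (9,3)@(19, 7): e=[115,27,-30] → ·
    (4,4)@(9, 9): e=[21,77,14] → #
    (5,4)@(11, 9): e=[45,69,-2] → ·
  covered (12 px):
    · · · · · · · · # · · ·
    · · · · · · · # # # · ·
    · · · · · · # # # # · ·
    · · · · · # # # · · · ·
    · · · · # · · · · · · ·
    · · · · · · · · · · · ·
    · · · · · · · · · · · ·
    · · · · · · · · · · · ·
    · · · · · · · · · · · ·
T1:
  2·area = 120  (B↔C swapped to make it positive)
  edge (20, 8)→(10, 14): d=(-10,6) right/bottom  bias=-1
  edge (10, 14)→(0, 8): d=(-10,-6) top-left  bias=+0
  edge (0, 8)→(20, 8): d=(20,0) top-left  bias=+0
    (1,4)@(3, 9): e=[92,8,20] → #
    (2,4)@(5, 9): e=[80,20,20] → #
    (3,4)@(7, 9): e=[68,32,20] → #
    (4,4)@(9, 9): e=[56,44,20] → #
    (5,4)@(11, 9): e=[44,56,20] → #
    (6,4)@(13, 9): e=[32,68,20] → #
    (7,4)@(15, 9): e=[20,80,20] → #
    (8,4)@(17, 9): e=[8,92,20] → #
    (9,4)@(19, 9): e=[-4,104,20] → ·
    (1,5)@(3, 11): e=[72,-12,60] → ·
    (2,5)@(5, 11): e=[60,0,60] → #  [on edge]
    (7,5)@(15, 11): e=[0,60,60] → ·  [on edge]
    (2,8)@(5, 17): e=[0,-60,180] → ·  [on edge]
    (7,8)@(15, 17): e=[-60,0,180] → ·  [on edge]
  covered (15 px):
    · · · · · · · · · · · ·
    · · · · · · · · · · · ·
    · · · · · · · · · · · ·
    · · · · · · · · · · · ·
    · # # # # # # # # · · ·
    · · # # # # # · · · · ·
    · · · · # # · · · · · ·
    · · · · · · · · · · · ·
    · · · · · · · · · · · ·
T2:
  2·area = 24
  edge (20, 12)→(4, 6): d=(-16,-6) top-left  bias=+0
  edge (4, 6)→(8, 6): d=(4,0) top-left  bias=+0
  edge (8, 6)→(20, 12): d=(12,6) right/bottom  bias=-1
    (3,3)@(7, 7): e=[2,4,18] → #
    (4,3)@(9, 7): e=[14,4,6] → #
    (5,3)@(11, 7): e=[26,4,-6] → ·
    (3,4)@(7, 9): e=[-30,12,42] → ·
    (4,4)@(9, 9): e=[-18,12,30] → ·
    (6,4)@(13, 9): e=[6,12,6] → #
    (7,4)@(15, 9): e=[18,12,-6] → ·
    (6,5)@(13, 11): e=[-26,20,30] → ·
  covered (3 px):
    · · · · · · · · · · · ·
    · · · · · · · · · · · ·
    · · · · · · · · · · · ·
    · · · # # · · · · · · ·
    · · · · · · # · · · · ·
    · · · · · · · · · · · ·
    · · · · · · · · · · · ·
    · · · · · · · · · · · ·
    · · · · · · · · · · · ·
T3:
  2·area = 20
  edge (3, 17)→(8, 12): d=(5,-5) top-left  bias=+0
  edge (8, 12)→(20, 4): d=(12,-8) top-left  bias=+0
  edge (20, 4)→(3, 17): d=(-17,13) right/bottom  bias=-1
    (9,0)@(19, 1): e=[0,-44,64] → ·  [on edge]
    (8,1)@(17, 3): e=[0,-36,56] → ·  [on edge]
    (7,2)@(15, 5): e=[0,-28,48] → ·  [on edge]
    (6,3)@(13, 7): e=[0,-20,40] → ·  [on edge]
    (5,4)@(11, 9): e=[0,-12,32] → ·  [on edge]
    (6,4)@(13, 9): e=[10,4,6] → #
    (7,4)@(15, 9): e=[20,20,-20] → ·
    (4,5)@(9, 11): e=[0,-4,24] → ·  [on edge]
    (6,5)@(13, 11): e=[20,28,-28] → ·
    (3,6)@(7, 13): e=[0,4,16] → #  [on edge]
    (4,6)@(9, 13): e=[10,20,-10] → ·
    (2,7)@(5, 15): e=[0,12,8] → #  [on edge]
    (1,8)@(3, 17): e=[0,20,0] → ·  [on edge]
  covered (3 px):
    · · · · · · · · · · · ·
    · · · · · · · · · · · ·
    · · · · · · · · · · · ·
    · · · · · · · · · · · ·
    · · · · · · # · · · · ·
    · · · · · · · · · · · ·
    · · · # · · · · · · · ·
    · · # · · · · · · · · ·
    · · · · · · · · · · · ·
T4:
  2·area = 9
  edge (10, 3)→(3, 1): d=(-7,-2) top-left  bias=+0
  edge (3, 1)→(4, 0): d=(1,-1) top-left  bias=+0
  edge (4, 0)→(10, 3): d=(6,3) right/bottom  bias=-1
    (1,0)@(3, 1): e=[0,0,9] → #  [on edge]
    (2,0)@(5, 1): e=[4,2,3] → #
    (3,0)@(7, 1): e=[8,4,-3] → ·
    (0,1)@(1, 3): e=[-18,0,27] → ·  [on edge]
    (1,1)@(3, 3): e=[-14,2,21] → ·
    (2,1)@(5, 3): e=[-10,4,15] → ·
    (8,2)@(17, 5): e=[0,18,-9] → ·  [on edge]
  covered (2 px):
    · # # · · · · · · · · ·
    · · · · · · · · · · · ·
    · · · · · · · · · · · ·
    · · · · · · · · · · · ·
    · · · · · · · · · · · ·
    · · · · · · · · · · · ·
    · · · · · · · · · · · ·
    · · · · · · · · · · · ·
    · · · · · · · · · · · ·

Z-buffer (winner per pixel, '.' = empty):
  . 4 4 . . . . . 0 . . .
  . . . . . . . 0 0 0 . .
  . . . . . . 0 0 0 0 . .
  . . . 2 2 0 0 0 . . . .
  . 1 1 1 1 1 1 1 1 . . .
  . . 1 1 1 1 1 . . . . .
  . . . 3 1 1 . . . . . .
  . . 3 . . . . . . . . .
  . . . . . . . . . . . .

Final: 1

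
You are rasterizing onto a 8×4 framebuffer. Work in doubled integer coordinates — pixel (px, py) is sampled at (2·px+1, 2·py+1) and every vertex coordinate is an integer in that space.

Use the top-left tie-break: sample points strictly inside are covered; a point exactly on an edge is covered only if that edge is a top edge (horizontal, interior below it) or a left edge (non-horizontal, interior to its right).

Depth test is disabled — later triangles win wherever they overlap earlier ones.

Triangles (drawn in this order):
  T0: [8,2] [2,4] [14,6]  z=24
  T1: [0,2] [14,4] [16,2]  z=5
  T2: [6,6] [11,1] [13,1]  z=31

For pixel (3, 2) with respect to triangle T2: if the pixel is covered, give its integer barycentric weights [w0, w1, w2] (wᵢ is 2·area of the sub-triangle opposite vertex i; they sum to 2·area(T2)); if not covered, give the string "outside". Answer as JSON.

T0:
  2·area = 36  (B↔C swapped to make it positive)
  edge (8, 2)→(14, 6): d=(6,4) right/bottom  bias=-1
  edge (14, 6)→(2, 4): d=(-12,-2) top-left  bias=+0
  edge (2, 4)→(8, 2): d=(6,-2) top-left  bias=+0
    (5,0)@(11, 1): e=[-18,54,0] → .  [on edge]
    (2,1)@(5, 3): e=[18,18,0] → X  [on edge]
    (3,1)@(7, 3): e=[10,22,4] → X
    (4,1)@(9, 3): e=[2,26,8] → X
    (5,1)@(11, 3): e=[-6,30,12] → .
    (2,2)@(5, 5): e=[30,-6,12] → .
    (3,2)@(7, 5): e=[22,-2,16] → .
    (4,2)@(9, 5): e=[14,2,20] → X
    (5,2)@(11, 5): e=[6,6,24] → X
    (6,2)@(13, 5): e=[-2,10,28] → .
    (4,3)@(9, 7): e=[26,-22,32] → .
    (5,3)@(11, 7): e=[18,-18,36] → .
  covered (5 px):
    . . . . . . . .
    . . X X X . . .
    . . . . X X . .
    . . . . . . . .
T1:
  2·area = 32  (B↔C swapped to make it positive)
  edge (0, 2)→(16, 2): d=(16,0) top-left  bias=+0
  edge (16, 2)→(14, 4): d=(-2,2) right/bottom  bias=-1
  edge (14, 4)→(0, 2): d=(-14,-2) top-left  bias=+0
    (3,1)@(7, 3): e=[16,16,0] → X  [on edge]
    (4,1)@(9, 3): e=[16,12,4] → X
    (5,1)@(11, 3): e=[16,8,8] → X
    (6,1)@(13, 3): e=[16,4,12] → X
    (7,1)@(15, 3): e=[16,0,16] → .  [on edge]
    (3,2)@(7, 5): e=[48,12,-28] → .
    (4,2)@(9, 5): e=[48,8,-24] → .
    (5,2)@(11, 5): e=[48,4,-20] → .
    (6,2)@(13, 5): e=[48,0,-16] → .  [on edge]
    (5,3)@(11, 7): e=[80,0,-48] → .  [on edge]
  covered (4 px):
    . . . . . . . .
    . . . X X X X .
    . . . . . . . .
    . . . . . . . .
T2:
  2·area = 10
  edge (6, 6)→(11, 1): d=(5,-5) top-left  bias=+0
  edge (11, 1)→(13, 1): d=(2,0) top-left  bias=+0
  edge (13, 1)→(6, 6): d=(-7,5) right/bottom  bias=-1
    (0,0)@(1, 1): e=[-50,0,60] → .  [on edge]
    (1,0)@(3, 1): e=[-40,0,50] → .  [on edge]
    (2,0)@(5, 1): e=[-30,0,40] → .  [on edge]
    (3,0)@(7, 1): e=[-20,0,30] → .  [on edge]
    (4,0)@(9, 1): e=[-10,0,20] → .  [on edge]
    (5,0)@(11, 1): e=[0,0,10] → X  [on edge]
    (6,0)@(13, 1): e=[10,0,0] → .  [on edge]
    (7,0)@(15, 1): e=[20,0,-10] → .  [on edge]
    (4,1)@(9, 3): e=[0,4,6] → X  [on edge]
    (5,1)@(11, 3): e=[10,4,-4] → .
    (3,2)@(7, 5): e=[0,8,2] → X  [on edge]
    (4,2)@(9, 5): e=[10,8,-8] → .
    (2,3)@(5, 7): e=[0,12,-2] → .  [on edge]
  covered (3 px):
    . . . . . X . .
    . . . . X . . .
    . . . X . . . .
    . . . . . . . .

Answer: [8,2,0]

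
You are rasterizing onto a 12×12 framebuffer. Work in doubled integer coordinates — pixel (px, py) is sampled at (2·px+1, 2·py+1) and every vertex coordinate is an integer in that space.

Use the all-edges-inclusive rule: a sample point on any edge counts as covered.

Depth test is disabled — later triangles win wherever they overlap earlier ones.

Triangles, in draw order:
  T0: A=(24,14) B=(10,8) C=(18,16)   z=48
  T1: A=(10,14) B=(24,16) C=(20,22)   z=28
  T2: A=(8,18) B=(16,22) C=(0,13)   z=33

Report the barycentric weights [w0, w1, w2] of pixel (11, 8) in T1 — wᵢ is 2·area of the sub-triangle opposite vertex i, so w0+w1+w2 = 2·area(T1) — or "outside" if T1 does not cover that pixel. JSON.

T0:
  2·area = 64  (B↔C swapped to make it positive)
  edge (24, 14)→(18, 16): d=(-6,2) inclusive
  edge (18, 16)→(10, 8): d=(-8,-8) inclusive
  edge (10, 8)→(24, 14): d=(14,6) inclusive
    (1,0)@(3, 1): e=[120,0,-56] → .  [on edge]
    (2,1)@(5, 3): e=[104,0,-40] → .  [on edge]
    (1,2)@(3, 5): e=[96,-32,0] → .  [on edge]
    (3,2)@(7, 5): e=[88,0,-24] → .  [on edge]
    (4,3)@(9, 7): e=[72,0,-8] → .  [on edge]
    (5,4)@(11, 9): e=[56,0,8] → X  [on edge]
    (6,4)@(13, 9): e=[52,16,-4] → .
    (5,5)@(11, 11): e=[44,-16,36] → .
    (6,5)@(13, 11): e=[40,0,24] → X  [on edge]
    (7,5)@(15, 11): e=[36,16,12] → X
    (8,5)@(17, 11): e=[32,32,0] → X  [on edge]
    (9,5)@(19, 11): e=[28,48,-12] → .
    (7,6)@(15, 13): e=[24,0,40] → X  [on edge]
    (8,7)@(17, 15): e=[8,0,56] → X  [on edge]
    (10,7)@(21, 15): e=[0,32,32] → X  [on edge]
    (7,8)@(15, 17): e=[0,-32,96] → .  [on edge]
    (9,8)@(19, 17): e=[-8,0,72] → .  [on edge]
    (4,9)@(9, 19): e=[0,-96,160] → .  [on edge]
    (10,9)@(21, 19): e=[-24,0,88] → .  [on edge]
    (1,10)@(3, 21): e=[0,-160,224] → .  [on edge]
    (11,10)@(23, 21): e=[-40,0,104] → .  [on edge]
  covered (11 px):
    . . . . . . . . . . . .
    . . . . . . . . . . . .
    . . . . . . . . . . . .
    . . . . . . . . . . . .
    . . . . . X . . . . . .
    . . . . . . X X X . . .
    . . . . . . . X X X X .
    . . . . . . . . X X X .
    . . . . . . . . . . . .
    . . . . . . . . . . . .
    . . . . . . . . . . . .
    . . . . . . . . . . . .
T1:
  2·area = 92
  edge (10, 14)→(24, 16): d=(14,2) inclusive
  edge (24, 16)→(20, 22): d=(-4,6) inclusive
  edge (20, 22)→(10, 14): d=(-10,-8) inclusive
    (1,6)@(3, 13): e=[0,138,-46] → .  [on edge]
    (6,7)@(13, 15): e=[8,70,14] → X
    (7,7)@(15, 15): e=[4,58,30] → X
    (8,7)@(17, 15): e=[0,46,46] → X  [on edge]
    (9,7)@(19, 15): e=[-4,34,62] → .
    (6,8)@(13, 17): e=[36,62,-6] → .
    (7,8)@(15, 17): e=[32,50,10] → X
    (9,8)@(19, 17): e=[24,26,42] → X
    (10,8)@(21, 17): e=[20,14,58] → X
    (11,8)@(23, 17): e=[16,2,74] → X
    (7,9)@(15, 19): e=[60,42,-10] → .
    (8,9)@(17, 19): e=[56,30,6] → X
  covered (12 px):
    . . . . . . . . . . . .
    . . . . . . . . . . . .
    . . . . . . . . . . . .
    . . . . . . . . . . . .
    . . . . . . . . . . . .
    . . . . . . . . . . . .
    . . . . . . . . . . . .
    . . . . . . X X X . . .
    . . . . . . . X X X X X
    . . . . . . . . X X X .
    . . . . . . . . . X . .
    . . . . . . . . . . . .
T2:
  2·area = 8  (B↔C swapped to make it positive)
  edge (8, 18)→(0, 13): d=(-8,-5) inclusive
  edge (0, 13)→(16, 22): d=(16,9) inclusive
  edge (16, 22)→(8, 18): d=(-8,-4) inclusive
    (3,8)@(7, 17): e=[3,1,4] → X
    (4,8)@(9, 17): e=[13,-17,12] → .
    (3,9)@(7, 19): e=[-13,33,-12] → .
  covered (1 px):
    . . . . . . . . . . . .
    . . . . . . . . . . . .
    . . . . . . . . . . . .
    . . . . . . . . . . . .
    . . . . . . . . . . . .
    . . . . . . . . . . . .
    . . . . . . . . . . . .
    . . . . . . . . . . . .
    . . . X . . . . . . . .
    . . . . . . . . . . . .
    . . . . . . . . . . . .
    . . . . . . . . . . . .

Final: [2,74,16]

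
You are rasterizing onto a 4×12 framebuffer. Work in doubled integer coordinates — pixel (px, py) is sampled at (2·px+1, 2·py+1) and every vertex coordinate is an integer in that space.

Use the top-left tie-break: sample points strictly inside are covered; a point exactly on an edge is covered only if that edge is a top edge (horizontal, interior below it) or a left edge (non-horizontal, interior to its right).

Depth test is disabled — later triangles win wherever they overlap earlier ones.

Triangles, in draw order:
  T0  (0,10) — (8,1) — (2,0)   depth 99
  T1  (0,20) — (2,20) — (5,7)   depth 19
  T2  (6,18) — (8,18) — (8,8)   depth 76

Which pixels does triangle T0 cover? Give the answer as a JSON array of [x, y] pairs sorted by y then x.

T0:
  2·area = 62  (B↔C swapped to make it positive)
  edge (0, 10)→(2, 0): d=(2,-10) top-left  bias=+0
  edge (2, 0)→(8, 1): d=(6,1) right/bottom  bias=-1
  edge (8, 1)→(0, 10): d=(-8,9) right/bottom  bias=-1
    (1,0)@(3, 1): e=[12,5,45] → X
    (2,0)@(5, 1): e=[32,3,27] → X
    (3,0)@(7, 1): e=[52,1,9] → X
    (1,1)@(3, 3): e=[16,17,29] → X
    (3,1)@(7, 3): e=[56,13,-7] → .
    (0,2)@(1, 5): e=[0,31,31] → X  [on edge]
    (2,2)@(5, 5): e=[40,27,-5] → .
    (0,3)@(1, 7): e=[4,43,15] → X
    (1,3)@(3, 7): e=[24,41,-3] → .
    (0,4)@(1, 9): e=[8,55,-1] → .
  covered (8 px):
    . X X X
    . X X .
    X X . .
    X . . .
    . . . .
    . . . .
    . . . .
    . . . .
    . . . .
    . . . .
    . . . .
    . . . .
T1:
  2·area = 26  (B↔C swapped to make it positive)
  edge (0, 20)→(5, 7): d=(5,-13) top-left  bias=+0
  edge (5, 7)→(2, 20): d=(-3,13) right/bottom  bias=-1
  edge (2, 20)→(0, 20): d=(-2,0) right/bottom  bias=-1
    (2,3)@(5, 7): e=[0,0,26] → .  [on edge]
    (1,6)@(3, 13): e=[4,8,14] → X
    (2,6)@(5, 13): e=[30,-18,14] → .
    (1,7)@(3, 15): e=[14,2,10] → X
    (2,7)@(5, 15): e=[40,-24,10] → .
    (1,8)@(3, 17): e=[24,-4,6] → .
    (0,9)@(1, 19): e=[8,16,2] → X
    (1,9)@(3, 19): e=[34,-10,2] → .
    (0,10)@(1, 21): e=[18,10,-2] → .
  covered (3 px):
    . . . .
    . . . .
    . . . .
    . . . .
    . . . .
    . . . .
    . X . .
    . X . .
    . . . .
    X . . .
    . . . .
    . . . .
T2:
  2·area = 20  (B↔C swapped to make it positive)
  edge (6, 18)→(8, 8): d=(2,-10) top-left  bias=+0
  edge (8, 8)→(8, 18): d=(0,10) right/bottom  bias=-1
  edge (8, 18)→(6, 18): d=(-2,0) right/bottom  bias=-1
    (3,6)@(7, 13): e=[0,10,10] → X  [on edge]
    (3,7)@(7, 15): e=[4,10,6] → X
    (3,8)@(7, 17): e=[8,10,2] → X
    (3,9)@(7, 19): e=[12,10,-2] → .
    (2,11)@(5, 23): e=[0,30,-10] → .  [on edge]
  covered (3 px):
    . . . .
    . . . .
    . . . .
    . . . .
    . . . .
    . . . .
    . . . X
    . . . X
    . . . X
    . . . .
    . . . .
    . . . .

Answer: [[1,0],[2,0],[3,0],[1,1],[2,1],[0,2],[1,2],[0,3]]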